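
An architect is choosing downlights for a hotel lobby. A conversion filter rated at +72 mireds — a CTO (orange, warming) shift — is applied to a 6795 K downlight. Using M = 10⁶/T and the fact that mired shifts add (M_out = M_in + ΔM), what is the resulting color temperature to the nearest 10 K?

M_in = 10⁶/6795 = 147.17 mireds.
M_out = 147.17 + (+72) = 219.17 mireds.
T_out = 10⁶/219.17 = 4562.7 K → 4560 K.

4560 K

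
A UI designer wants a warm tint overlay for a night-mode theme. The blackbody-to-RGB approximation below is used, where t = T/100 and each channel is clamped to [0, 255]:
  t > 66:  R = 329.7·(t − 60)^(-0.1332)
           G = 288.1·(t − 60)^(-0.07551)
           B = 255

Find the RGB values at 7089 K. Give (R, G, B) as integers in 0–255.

t = 7089/100 = 70.89; the t > 66 branch applies.
R = 329.7·(70.89 − 60)^(-0.1332) = 329.7·10.89^(-0.1332) = 329.7·0.72756 = 239.876.
G = 288.1·(70.89 − 60)^(-0.07551) = 288.1·10.89^(-0.07551) = 288.1·0.83501 = 240.568.
B = 255 by definition for t > 66.
Rounded: (240, 241, 255).

(240, 241, 255)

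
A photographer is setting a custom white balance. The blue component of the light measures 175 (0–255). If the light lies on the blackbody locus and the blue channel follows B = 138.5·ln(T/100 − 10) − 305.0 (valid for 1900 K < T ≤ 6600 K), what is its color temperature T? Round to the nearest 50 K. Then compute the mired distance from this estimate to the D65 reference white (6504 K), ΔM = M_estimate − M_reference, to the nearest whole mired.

+84 mireds

ln(t − 10) = (175 + 305.0) / 138.5 = 3.4657.
t − 10 = e^3.4657 = 31.999, so t = 41.999.
T = 100·t = 4200 K → 4200 K to the nearest 50 K.
M_estimate = 10⁶/4200 = 238.10; M_reference = 10⁶/6504 = 153.75.
ΔM = 238.10 − 153.75 = 84.34 → +84 mireds.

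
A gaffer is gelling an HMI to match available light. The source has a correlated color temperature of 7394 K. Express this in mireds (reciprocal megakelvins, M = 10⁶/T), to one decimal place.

135.2 mireds

M = 10⁶ / 7394 = 135.245 → 135.2 mireds.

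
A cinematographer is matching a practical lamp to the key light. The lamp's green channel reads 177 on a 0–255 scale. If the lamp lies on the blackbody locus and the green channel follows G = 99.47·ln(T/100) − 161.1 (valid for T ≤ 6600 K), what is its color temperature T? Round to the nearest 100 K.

3000 K

ln t = (177 + 161.1) / 99.47 = 3.3990.
t = e^3.3990 = 29.935.
T = 100·t = 2993 K → 3000 K to the nearest 100 K.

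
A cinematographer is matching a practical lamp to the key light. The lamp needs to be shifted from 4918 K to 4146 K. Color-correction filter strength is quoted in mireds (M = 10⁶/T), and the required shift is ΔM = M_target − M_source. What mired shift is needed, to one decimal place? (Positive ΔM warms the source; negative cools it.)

M_source = 10⁶/4918 = 203.335; M_target = 10⁶/4146 = 241.196.
ΔM = 241.196 − 203.335 = 37.862 → +37.9 mireds, a warming shift.

+37.9 mireds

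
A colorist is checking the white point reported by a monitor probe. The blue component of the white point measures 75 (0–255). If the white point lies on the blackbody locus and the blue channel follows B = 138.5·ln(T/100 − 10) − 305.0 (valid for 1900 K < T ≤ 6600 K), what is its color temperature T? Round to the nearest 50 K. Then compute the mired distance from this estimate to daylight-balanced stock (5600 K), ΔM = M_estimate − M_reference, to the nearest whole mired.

+214 mireds

ln(t − 10) = (75 + 305.0) / 138.5 = 2.7437.
t − 10 = e^2.7437 = 15.544, so t = 25.544.
T = 100·t = 2554 K → 2550 K to the nearest 50 K.
M_estimate = 10⁶/2550 = 392.16; M_reference = 10⁶/5600 = 178.57.
ΔM = 392.16 − 178.57 = 213.59 → +214 mireds.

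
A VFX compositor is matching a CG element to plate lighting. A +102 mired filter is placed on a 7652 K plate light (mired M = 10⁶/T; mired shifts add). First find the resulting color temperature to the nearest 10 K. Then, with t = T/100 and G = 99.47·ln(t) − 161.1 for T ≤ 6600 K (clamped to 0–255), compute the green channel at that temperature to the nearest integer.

M_in = 10⁶/7652 = 130.68; M_out = 130.68 + (+102) = 232.68.
T_out = 10⁶/232.68 = 4297.7 K → 4300 K; t = 43.
G = 99.47·ln 43 − 161.1 = 99.47·3.7612 − 161.1 = 213.027.
Rounded: 213.

213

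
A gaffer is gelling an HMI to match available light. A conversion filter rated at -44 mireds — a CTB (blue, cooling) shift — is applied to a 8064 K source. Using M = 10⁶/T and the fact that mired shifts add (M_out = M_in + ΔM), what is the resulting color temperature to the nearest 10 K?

12500 K

M_in = 10⁶/8064 = 124.01 mireds.
M_out = 124.01 + (-44) = 80.01 mireds.
T_out = 10⁶/80.01 = 12498.8 K → 12500 K.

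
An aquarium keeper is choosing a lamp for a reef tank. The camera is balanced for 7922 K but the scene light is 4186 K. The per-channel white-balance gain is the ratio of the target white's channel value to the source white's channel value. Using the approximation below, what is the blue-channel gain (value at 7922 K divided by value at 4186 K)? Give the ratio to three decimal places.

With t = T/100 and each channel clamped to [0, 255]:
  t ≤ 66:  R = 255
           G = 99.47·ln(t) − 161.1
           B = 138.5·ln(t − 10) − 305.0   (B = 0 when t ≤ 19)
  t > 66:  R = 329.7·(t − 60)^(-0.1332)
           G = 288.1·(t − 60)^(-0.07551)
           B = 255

At 4186 K (t = 41.86):
  B = 138.5·ln(41.86 − 10) − 305.0 = 138.5·ln 31.86 − 305.0 = 138.5·3.4614 − 305.0 = 174.397.
At 7922 K (t = 79.22):
  B = 255 by definition for t > 66.
Gain = 255.000 / 174.397 = 1.4622 → 1.462.

1.462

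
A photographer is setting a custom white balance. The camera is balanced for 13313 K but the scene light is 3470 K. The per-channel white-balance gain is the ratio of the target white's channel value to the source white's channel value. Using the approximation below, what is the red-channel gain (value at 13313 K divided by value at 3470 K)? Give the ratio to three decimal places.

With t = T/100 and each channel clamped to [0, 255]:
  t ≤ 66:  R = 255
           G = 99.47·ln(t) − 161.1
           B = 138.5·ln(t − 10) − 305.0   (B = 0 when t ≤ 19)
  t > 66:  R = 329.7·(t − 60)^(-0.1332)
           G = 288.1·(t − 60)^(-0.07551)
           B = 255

0.730

At 3470 K (t = 34.7):
  R = 255 by definition for t ≤ 66.
At 13313 K (t = 133.13):
  R = 329.7·(133.13 − 60)^(-0.1332) = 329.7·73.13^(-0.1332) = 329.7·0.56455 = 186.132.
Gain = 186.132 / 255.000 = 0.7299 → 0.730.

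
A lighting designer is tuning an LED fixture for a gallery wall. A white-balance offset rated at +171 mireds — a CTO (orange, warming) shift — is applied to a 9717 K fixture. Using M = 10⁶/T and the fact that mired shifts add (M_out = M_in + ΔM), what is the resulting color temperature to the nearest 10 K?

M_in = 10⁶/9717 = 102.91 mireds.
M_out = 102.91 + (+171) = 273.91 mireds.
T_out = 10⁶/273.91 = 3650.8 K → 3650 K.

3650 K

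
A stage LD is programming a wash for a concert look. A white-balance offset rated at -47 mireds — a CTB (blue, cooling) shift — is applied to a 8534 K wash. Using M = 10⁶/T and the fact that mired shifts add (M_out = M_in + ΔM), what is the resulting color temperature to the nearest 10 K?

14250 K

M_in = 10⁶/8534 = 117.18 mireds.
M_out = 117.18 + (-47) = 70.18 mireds.
T_out = 10⁶/70.18 = 14249.4 K → 14250 K.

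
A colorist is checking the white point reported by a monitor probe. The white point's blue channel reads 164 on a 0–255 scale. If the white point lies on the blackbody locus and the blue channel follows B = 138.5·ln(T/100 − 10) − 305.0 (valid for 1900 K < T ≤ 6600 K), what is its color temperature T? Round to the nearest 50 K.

3950 K

ln(t − 10) = (164 + 305.0) / 138.5 = 3.3863.
t − 10 = e^3.3863 = 29.556, so t = 39.556.
T = 100·t = 3956 K → 3950 K to the nearest 50 K.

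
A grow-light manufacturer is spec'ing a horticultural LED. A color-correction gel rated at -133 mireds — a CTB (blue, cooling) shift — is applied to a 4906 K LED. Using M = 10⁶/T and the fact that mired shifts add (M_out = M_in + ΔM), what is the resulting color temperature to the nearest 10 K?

M_in = 10⁶/4906 = 203.83 mireds.
M_out = 203.83 + (-133) = 70.83 mireds.
T_out = 10⁶/70.83 = 14117.9 K → 14120 K.

14120 K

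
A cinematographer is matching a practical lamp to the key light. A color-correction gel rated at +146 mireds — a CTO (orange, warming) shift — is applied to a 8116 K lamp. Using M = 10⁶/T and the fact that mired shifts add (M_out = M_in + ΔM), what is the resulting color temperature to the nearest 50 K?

M_in = 10⁶/8116 = 123.21 mireds.
M_out = 123.21 + (+146) = 269.21 mireds.
T_out = 10⁶/269.21 = 3714.5 K → 3700 K.

3700 K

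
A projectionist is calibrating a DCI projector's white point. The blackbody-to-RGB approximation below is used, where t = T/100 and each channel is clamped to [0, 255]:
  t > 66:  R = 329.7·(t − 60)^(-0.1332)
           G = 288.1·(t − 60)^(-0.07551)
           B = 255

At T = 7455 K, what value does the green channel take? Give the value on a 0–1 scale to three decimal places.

t = 7455/100 = 74.55; the t > 66 branch applies.
G = 288.1·(74.55 − 60)^(-0.07551) = 288.1·14.55^(-0.07551) = 288.1·0.81694 = 235.362.
On a 0–1 scale: 235.362/255 = 0.9230 → 0.923.

0.923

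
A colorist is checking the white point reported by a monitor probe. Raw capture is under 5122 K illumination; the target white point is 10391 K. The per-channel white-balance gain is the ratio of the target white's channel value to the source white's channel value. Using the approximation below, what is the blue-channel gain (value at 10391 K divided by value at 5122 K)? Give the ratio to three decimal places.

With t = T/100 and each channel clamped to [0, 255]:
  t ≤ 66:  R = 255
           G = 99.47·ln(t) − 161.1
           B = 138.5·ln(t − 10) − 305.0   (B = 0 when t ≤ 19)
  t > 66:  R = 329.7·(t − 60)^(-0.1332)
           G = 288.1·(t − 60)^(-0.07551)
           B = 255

1.214

At 5122 K (t = 51.22):
  B = 138.5·ln(51.22 − 10) − 305.0 = 138.5·ln 41.22 − 305.0 = 138.5·3.7189 − 305.0 = 210.071.
At 10391 K (t = 103.91):
  B = 255 by definition for t > 66.
Gain = 255.000 / 210.071 = 1.2139 → 1.214.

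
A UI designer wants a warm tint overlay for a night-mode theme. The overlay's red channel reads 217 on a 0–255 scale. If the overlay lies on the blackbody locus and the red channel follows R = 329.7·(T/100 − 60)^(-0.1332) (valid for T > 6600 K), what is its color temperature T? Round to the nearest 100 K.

8300 K

(t − 60)^(-0.1332) = 217/329.7 = 0.65817.
t − 60 = 0.65817^(1/-0.1332) = 0.65817^(-7.508) = 23.110, so t = 83.110.
T = 100·t = 8311 K → 8300 K to the nearest 100 K.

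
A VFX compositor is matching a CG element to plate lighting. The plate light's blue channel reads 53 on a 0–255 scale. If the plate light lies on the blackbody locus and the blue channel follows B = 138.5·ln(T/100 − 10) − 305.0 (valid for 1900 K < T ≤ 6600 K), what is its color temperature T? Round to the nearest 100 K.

2300 K

ln(t − 10) = (53 + 305.0) / 138.5 = 2.5848.
t − 10 = e^2.5848 = 13.261, so t = 23.261.
T = 100·t = 2326 K → 2300 K to the nearest 100 K.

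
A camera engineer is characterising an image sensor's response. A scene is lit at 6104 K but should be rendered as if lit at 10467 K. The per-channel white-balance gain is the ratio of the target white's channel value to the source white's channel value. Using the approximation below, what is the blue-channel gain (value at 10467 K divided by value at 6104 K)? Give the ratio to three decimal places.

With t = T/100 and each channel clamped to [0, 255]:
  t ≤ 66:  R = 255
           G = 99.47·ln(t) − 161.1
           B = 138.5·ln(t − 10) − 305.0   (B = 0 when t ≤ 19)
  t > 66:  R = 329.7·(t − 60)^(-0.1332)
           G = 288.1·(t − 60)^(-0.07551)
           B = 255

1.064

At 6104 K (t = 61.04):
  B = 138.5·ln(61.04 − 10) − 305.0 = 138.5·ln 51.04 − 305.0 = 138.5·3.9326 − 305.0 = 239.666.
At 10467 K (t = 104.67):
  B = 255 by definition for t > 66.
Gain = 255.000 / 239.666 = 1.0640 → 1.064.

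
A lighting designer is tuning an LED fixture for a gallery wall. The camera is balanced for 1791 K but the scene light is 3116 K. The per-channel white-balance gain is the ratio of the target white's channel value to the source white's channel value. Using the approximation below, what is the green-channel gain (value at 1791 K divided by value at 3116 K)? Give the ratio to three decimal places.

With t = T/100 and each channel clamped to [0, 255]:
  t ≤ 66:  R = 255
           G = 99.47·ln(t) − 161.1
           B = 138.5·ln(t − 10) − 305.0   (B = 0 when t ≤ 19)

0.696

At 3116 K (t = 31.16):
  G = 99.47·ln 31.16 − 161.1 = 99.47·3.4391 − 161.1 = 180.991.
At 1791 K (t = 17.91):
  G = 99.47·ln 17.91 − 161.1 = 99.47·2.8854 − 161.1 = 125.907.
Gain = 125.907 / 180.991 = 0.6957 → 0.696.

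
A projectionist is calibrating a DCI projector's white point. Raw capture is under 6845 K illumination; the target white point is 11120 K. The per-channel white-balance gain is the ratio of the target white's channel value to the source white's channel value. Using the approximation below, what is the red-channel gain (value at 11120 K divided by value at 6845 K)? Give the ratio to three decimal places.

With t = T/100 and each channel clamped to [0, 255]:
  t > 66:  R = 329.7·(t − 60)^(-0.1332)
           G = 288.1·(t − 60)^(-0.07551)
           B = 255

At 6845 K (t = 68.45):
  R = 329.7·(68.45 − 60)^(-0.1332) = 329.7·8.45^(-0.1332) = 329.7·0.75256 = 248.120.
At 11120 K (t = 111.2):
  R = 329.7·(111.2 − 60)^(-0.1332) = 329.7·51.2^(-0.1332) = 329.7·0.59200 = 195.184.
Gain = 195.184 / 248.120 = 0.7867 → 0.787.

0.787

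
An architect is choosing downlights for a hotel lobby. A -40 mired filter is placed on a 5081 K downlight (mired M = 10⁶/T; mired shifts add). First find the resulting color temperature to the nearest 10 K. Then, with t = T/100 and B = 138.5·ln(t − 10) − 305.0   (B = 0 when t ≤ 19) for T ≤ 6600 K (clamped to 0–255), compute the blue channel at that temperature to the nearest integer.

247

M_in = 10⁶/5081 = 196.81; M_out = 196.81 + (-40) = 156.81.
T_out = 10⁶/156.81 = 6377.1 K → 6380 K; t = 63.8.
B = 138.5·ln(63.8 − 10) − 305.0 = 138.5·ln 53.8 − 305.0 = 138.5·3.9853 − 305.0 = 246.960.
Rounded: 247.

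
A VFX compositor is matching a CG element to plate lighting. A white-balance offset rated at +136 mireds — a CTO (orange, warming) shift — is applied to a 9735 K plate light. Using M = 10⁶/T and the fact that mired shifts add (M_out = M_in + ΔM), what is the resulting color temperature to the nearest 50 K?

4200 K

M_in = 10⁶/9735 = 102.72 mireds.
M_out = 102.72 + (+136) = 238.72 mireds.
T_out = 10⁶/238.72 = 4189.0 K → 4200 K.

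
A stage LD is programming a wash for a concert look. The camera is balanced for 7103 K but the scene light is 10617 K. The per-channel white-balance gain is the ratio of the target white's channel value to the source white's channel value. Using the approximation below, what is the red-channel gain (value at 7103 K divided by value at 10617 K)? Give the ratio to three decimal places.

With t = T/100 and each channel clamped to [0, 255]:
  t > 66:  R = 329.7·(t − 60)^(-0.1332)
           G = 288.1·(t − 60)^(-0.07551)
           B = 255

At 10617 K (t = 106.17):
  R = 329.7·(106.17 − 60)^(-0.1332) = 329.7·46.17^(-0.1332) = 329.7·0.60022 = 197.891.
At 7103 K (t = 71.03):
  R = 329.7·(71.03 − 60)^(-0.1332) = 329.7·11.03^(-0.1332) = 329.7·0.72632 = 239.468.
Gain = 239.468 / 197.891 = 1.2101 → 1.210.

1.210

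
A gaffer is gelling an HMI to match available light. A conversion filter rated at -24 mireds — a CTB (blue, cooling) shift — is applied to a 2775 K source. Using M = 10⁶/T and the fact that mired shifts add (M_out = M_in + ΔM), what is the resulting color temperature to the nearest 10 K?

M_in = 10⁶/2775 = 360.36 mireds.
M_out = 360.36 + (-24) = 336.36 mireds.
T_out = 10⁶/336.36 = 2973.0 K → 2970 K.

2970 K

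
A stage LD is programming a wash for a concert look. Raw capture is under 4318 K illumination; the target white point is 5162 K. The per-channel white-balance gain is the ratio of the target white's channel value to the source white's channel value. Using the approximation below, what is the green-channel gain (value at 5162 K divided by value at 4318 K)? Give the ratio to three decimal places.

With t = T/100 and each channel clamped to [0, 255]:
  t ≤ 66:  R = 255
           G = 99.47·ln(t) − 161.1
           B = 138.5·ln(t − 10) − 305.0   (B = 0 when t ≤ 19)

At 4318 K (t = 43.18):
  G = 99.47·ln 43.18 − 161.1 = 99.47·3.7654 − 161.1 = 213.442.
At 5162 K (t = 51.62):
  G = 99.47·ln 51.62 − 161.1 = 99.47·3.9439 − 161.1 = 231.201.
Gain = 231.201 / 213.442 = 1.0832 → 1.083.

1.083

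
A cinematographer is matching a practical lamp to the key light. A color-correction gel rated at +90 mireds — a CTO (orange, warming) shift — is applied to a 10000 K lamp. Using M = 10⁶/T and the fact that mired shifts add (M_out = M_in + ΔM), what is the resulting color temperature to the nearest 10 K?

M_in = 10⁶/10000 = 100.00 mireds.
M_out = 100.00 + (+90) = 190.00 mireds.
T_out = 10⁶/190.00 = 5263.2 K → 5260 K.

5260 K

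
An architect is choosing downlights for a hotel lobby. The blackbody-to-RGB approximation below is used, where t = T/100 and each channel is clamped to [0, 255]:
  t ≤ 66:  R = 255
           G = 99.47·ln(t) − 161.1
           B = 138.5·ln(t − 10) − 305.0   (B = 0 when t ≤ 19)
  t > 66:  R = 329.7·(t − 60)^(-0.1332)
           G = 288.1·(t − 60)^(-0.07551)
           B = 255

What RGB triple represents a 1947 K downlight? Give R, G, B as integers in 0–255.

t = 1947/100 = 19.47; the t ≤ 66 branch applies.
R = 255 by definition for t ≤ 66.
G = 99.47·ln 19.47 − 161.1 = 99.47·2.9689 − 161.1 = 134.214.
B = 138.5·ln(19.47 − 10) − 305.0 = 138.5·ln 9.47 − 305.0 = 138.5·2.2481 − 305.0 = 6.366.
Rounded: (255, 134, 6).

R=255, G=134, B=6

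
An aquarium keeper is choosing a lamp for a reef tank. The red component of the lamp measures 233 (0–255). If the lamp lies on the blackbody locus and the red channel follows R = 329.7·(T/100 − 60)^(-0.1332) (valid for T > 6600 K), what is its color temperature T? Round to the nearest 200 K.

(t − 60)^(-0.1332) = 233/329.7 = 0.70670.
t − 60 = 0.70670^(1/-0.1332) = 0.70670^(-7.508) = 13.547, so t = 73.547.
T = 100·t = 7355 K → 7400 K to the nearest 200 K.

7400 K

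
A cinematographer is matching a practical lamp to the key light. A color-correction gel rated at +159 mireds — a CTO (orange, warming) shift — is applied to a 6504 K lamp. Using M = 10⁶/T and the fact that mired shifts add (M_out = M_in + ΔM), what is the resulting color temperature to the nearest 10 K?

3200 K

M_in = 10⁶/6504 = 153.75 mireds.
M_out = 153.75 + (+159) = 312.75 mireds.
T_out = 10⁶/312.75 = 3197.4 K → 3200 K.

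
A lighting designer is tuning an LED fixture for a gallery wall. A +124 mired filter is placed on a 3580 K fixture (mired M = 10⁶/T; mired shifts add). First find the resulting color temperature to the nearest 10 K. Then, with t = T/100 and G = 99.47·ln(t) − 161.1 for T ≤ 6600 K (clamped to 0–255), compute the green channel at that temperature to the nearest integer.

M_in = 10⁶/3580 = 279.33; M_out = 279.33 + (+124) = 403.33.
T_out = 10⁶/403.33 = 2479.4 K → 2480 K; t = 24.8.
G = 99.47·ln 24.8 − 161.1 = 99.47·3.2108 − 161.1 = 158.283.
Rounded: 158.

158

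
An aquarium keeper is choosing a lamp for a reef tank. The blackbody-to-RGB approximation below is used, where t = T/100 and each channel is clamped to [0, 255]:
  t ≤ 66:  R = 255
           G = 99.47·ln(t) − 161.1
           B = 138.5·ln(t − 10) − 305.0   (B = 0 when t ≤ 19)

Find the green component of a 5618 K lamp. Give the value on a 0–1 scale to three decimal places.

0.940

t = 5618/100 = 56.18; the t ≤ 66 branch applies.
G = 99.47·ln 56.18 − 161.1 = 99.47·4.0286 − 161.1 = 239.621.
On a 0–1 scale: 239.621/255 = 0.9397 → 0.940.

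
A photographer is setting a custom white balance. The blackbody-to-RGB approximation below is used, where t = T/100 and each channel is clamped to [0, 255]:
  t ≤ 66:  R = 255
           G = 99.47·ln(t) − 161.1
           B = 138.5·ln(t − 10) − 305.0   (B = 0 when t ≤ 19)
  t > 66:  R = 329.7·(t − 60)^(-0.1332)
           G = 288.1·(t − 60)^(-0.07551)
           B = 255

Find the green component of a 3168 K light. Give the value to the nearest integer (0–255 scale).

t = 3168/100 = 31.68; the t ≤ 66 branch applies.
G = 99.47·ln 31.68 − 161.1 = 99.47·3.4557 − 161.1 = 182.637.
Rounded: 183.

183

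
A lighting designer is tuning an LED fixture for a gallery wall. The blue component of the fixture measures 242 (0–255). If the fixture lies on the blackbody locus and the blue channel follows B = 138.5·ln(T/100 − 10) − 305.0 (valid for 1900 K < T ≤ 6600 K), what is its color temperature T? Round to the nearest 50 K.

6200 K

ln(t − 10) = (242 + 305.0) / 138.5 = 3.9495.
t − 10 = e^3.9495 = 51.907, so t = 61.907.
T = 100·t = 6191 K → 6200 K to the nearest 50 K.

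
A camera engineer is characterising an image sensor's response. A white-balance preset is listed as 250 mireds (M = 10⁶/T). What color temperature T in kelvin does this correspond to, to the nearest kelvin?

4000 K

T = 10⁶ / 250 = 4000.00 K → 4000 K.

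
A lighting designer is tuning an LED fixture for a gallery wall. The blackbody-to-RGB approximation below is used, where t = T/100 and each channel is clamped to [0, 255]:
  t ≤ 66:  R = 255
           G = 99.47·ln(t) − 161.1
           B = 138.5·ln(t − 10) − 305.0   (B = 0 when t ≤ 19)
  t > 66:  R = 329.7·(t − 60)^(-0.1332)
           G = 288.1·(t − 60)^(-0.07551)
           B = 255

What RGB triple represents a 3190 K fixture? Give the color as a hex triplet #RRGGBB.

#FFB77A

t = 3190/100 = 31.9; the t ≤ 66 branch applies.
R = 255 by definition for t ≤ 66.
G = 99.47·ln 31.9 − 161.1 = 99.47·3.4626 − 161.1 = 183.325.
B = 138.5·ln(31.9 − 10) − 305.0 = 138.5·ln 21.9 − 305.0 = 138.5·3.0865 − 305.0 = 122.478.
Rounded: (255, 183, 122).
In hex: #FFB77A.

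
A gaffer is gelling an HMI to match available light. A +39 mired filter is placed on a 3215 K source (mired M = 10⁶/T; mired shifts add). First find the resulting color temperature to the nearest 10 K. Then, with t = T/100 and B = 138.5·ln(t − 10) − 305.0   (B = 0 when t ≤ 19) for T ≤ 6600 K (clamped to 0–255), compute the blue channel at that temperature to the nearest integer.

M_in = 10⁶/3215 = 311.04; M_out = 311.04 + (+39) = 350.04.
T_out = 10⁶/350.04 = 2856.8 K → 2860 K; t = 28.6.
B = 138.5·ln(28.6 − 10) − 305.0 = 138.5·ln 18.6 − 305.0 = 138.5·2.9232 − 305.0 = 99.858.
Rounded: 100.

100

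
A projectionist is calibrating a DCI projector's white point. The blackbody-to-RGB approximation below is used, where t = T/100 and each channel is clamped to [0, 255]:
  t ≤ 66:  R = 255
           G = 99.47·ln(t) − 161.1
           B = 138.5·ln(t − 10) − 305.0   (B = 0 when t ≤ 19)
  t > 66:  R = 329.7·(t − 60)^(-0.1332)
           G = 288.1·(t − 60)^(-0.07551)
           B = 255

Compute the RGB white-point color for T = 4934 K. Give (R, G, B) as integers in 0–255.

(255, 227, 204)

t = 4934/100 = 49.34; the t ≤ 66 branch applies.
R = 255 by definition for t ≤ 66.
G = 99.47·ln 49.34 − 161.1 = 99.47·3.8987 − 161.1 = 226.707.
B = 138.5·ln(49.34 − 10) − 305.0 = 138.5·ln 39.34 − 305.0 = 138.5·3.6722 − 305.0 = 203.605.
Rounded: (255, 227, 204).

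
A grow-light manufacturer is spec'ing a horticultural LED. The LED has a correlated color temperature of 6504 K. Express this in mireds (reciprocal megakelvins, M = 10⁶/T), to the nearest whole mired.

154 mireds

M = 10⁶ / 6504 = 153.752 → 154 mireds.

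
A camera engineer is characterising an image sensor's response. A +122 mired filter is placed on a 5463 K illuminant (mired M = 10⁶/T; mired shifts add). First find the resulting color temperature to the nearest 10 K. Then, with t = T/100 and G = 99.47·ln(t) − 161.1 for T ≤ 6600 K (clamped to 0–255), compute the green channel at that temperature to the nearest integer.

186

M_in = 10⁶/5463 = 183.05; M_out = 183.05 + (+122) = 305.05.
T_out = 10⁶/305.05 = 3278.2 K → 3280 K; t = 32.8.
G = 99.47·ln 32.8 − 161.1 = 99.47·3.4904 − 161.1 = 186.093.
Rounded: 186.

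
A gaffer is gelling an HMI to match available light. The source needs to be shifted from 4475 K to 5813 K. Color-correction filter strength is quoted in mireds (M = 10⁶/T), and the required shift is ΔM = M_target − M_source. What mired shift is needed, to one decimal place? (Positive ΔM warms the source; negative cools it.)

-51.4 mireds

M_source = 10⁶/4475 = 223.464; M_target = 10⁶/5813 = 172.028.
ΔM = 172.028 − 223.464 = -51.435 → -51.4 mireds, a cooling shift.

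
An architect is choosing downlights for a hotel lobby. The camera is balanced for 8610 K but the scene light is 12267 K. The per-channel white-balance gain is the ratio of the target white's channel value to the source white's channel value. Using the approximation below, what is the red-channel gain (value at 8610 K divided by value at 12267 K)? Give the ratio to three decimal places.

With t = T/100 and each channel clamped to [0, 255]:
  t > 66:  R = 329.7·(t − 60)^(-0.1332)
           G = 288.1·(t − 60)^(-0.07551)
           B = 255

At 12267 K (t = 122.67):
  R = 329.7·(122.67 − 60)^(-0.1332) = 329.7·62.67^(-0.1332) = 329.7·0.57628 = 189.999.
At 8610 K (t = 86.1):
  R = 329.7·(86.1 − 60)^(-0.1332) = 329.7·26.1^(-0.1332) = 329.7·0.64759 = 213.512.
Gain = 213.512 / 189.999 = 1.1238 → 1.124.

1.124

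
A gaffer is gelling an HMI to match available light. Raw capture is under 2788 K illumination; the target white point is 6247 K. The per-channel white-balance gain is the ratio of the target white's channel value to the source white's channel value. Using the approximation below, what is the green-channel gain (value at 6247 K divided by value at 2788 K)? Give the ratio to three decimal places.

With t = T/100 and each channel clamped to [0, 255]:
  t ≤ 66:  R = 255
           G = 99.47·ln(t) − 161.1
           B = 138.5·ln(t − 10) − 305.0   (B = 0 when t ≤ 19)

At 2788 K (t = 27.88):
  G = 99.47·ln 27.88 − 161.1 = 99.47·3.3279 − 161.1 = 169.927.
At 6247 K (t = 62.47):
  G = 99.47·ln 62.47 − 161.1 = 99.47·4.1347 − 161.1 = 250.177.
Gain = 250.177 / 169.927 = 1.4723 → 1.472.

1.472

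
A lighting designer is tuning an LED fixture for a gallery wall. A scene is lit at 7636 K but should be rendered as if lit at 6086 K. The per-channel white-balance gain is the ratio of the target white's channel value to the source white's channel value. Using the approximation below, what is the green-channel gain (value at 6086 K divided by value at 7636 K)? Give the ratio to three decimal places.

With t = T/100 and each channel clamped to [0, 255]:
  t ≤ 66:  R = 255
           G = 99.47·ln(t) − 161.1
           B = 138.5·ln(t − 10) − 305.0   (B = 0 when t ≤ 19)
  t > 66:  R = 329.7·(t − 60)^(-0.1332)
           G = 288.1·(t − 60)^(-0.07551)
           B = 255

1.061

At 7636 K (t = 76.36):
  G = 288.1·(76.36 − 60)^(-0.07551) = 288.1·16.36^(-0.07551) = 288.1·0.80974 = 233.287.
At 6086 K (t = 60.86):
  G = 99.47·ln 60.86 − 161.1 = 99.47·4.1086 − 161.1 = 247.580.
Gain = 247.580 / 233.287 = 1.0613 → 1.061.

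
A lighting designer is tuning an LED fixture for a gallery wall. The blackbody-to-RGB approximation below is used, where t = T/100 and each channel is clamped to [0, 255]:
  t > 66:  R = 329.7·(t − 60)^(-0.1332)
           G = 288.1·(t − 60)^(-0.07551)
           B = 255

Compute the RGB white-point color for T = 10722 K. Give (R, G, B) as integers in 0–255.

t = 10722/100 = 107.22; the t > 66 branch applies.
R = 329.7·(107.22 − 60)^(-0.1332) = 329.7·47.22^(-0.1332) = 329.7·0.59842 = 197.299.
G = 288.1·(107.22 − 60)^(-0.07551) = 288.1·47.22^(-0.07551) = 288.1·0.74746 = 215.343.
B = 255 by definition for t > 66.
Rounded: (197, 215, 255).

(197, 215, 255)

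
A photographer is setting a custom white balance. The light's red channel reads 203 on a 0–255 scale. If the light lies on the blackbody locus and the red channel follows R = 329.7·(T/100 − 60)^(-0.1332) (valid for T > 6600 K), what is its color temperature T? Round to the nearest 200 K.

(t − 60)^(-0.1332) = 203/329.7 = 0.61571.
t − 60 = 0.61571^(1/-0.1332) = 0.61571^(-7.508) = 38.129, so t = 98.129.
T = 100·t = 9813 K → 9800 K to the nearest 200 K.

9800 K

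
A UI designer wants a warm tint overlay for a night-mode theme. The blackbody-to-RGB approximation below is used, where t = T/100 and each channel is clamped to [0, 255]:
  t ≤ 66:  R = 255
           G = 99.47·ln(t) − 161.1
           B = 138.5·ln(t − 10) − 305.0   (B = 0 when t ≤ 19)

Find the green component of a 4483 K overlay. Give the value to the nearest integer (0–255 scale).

217

t = 4483/100 = 44.83; the t ≤ 66 branch applies.
G = 99.47·ln 44.83 − 161.1 = 99.47·3.8029 − 161.1 = 217.172.
Rounded: 217.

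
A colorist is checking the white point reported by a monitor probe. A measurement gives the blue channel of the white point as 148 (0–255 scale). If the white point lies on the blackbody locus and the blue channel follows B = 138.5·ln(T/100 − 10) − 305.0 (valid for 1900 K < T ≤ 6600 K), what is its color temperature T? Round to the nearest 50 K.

3650 K

ln(t − 10) = (148 + 305.0) / 138.5 = 3.2708.
t − 10 = e^3.2708 = 26.331, so t = 36.331.
T = 100·t = 3633 K → 3650 K to the nearest 50 K.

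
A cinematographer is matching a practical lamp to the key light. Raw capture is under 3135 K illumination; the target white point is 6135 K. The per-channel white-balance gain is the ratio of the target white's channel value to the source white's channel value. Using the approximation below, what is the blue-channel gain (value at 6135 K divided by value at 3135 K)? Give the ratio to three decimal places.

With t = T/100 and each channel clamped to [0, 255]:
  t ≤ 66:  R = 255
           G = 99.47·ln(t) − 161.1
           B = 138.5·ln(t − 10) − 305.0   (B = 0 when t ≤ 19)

At 3135 K (t = 31.35):
  B = 138.5·ln(31.35 − 10) − 305.0 = 138.5·ln 21.35 − 305.0 = 138.5·3.0611 − 305.0 = 118.956.
At 6135 K (t = 61.35):
  B = 138.5·ln(61.35 − 10) − 305.0 = 138.5·ln 51.35 − 305.0 = 138.5·3.9387 − 305.0 = 240.505.
Gain = 240.505 / 118.956 = 2.0218 → 2.022.

2.022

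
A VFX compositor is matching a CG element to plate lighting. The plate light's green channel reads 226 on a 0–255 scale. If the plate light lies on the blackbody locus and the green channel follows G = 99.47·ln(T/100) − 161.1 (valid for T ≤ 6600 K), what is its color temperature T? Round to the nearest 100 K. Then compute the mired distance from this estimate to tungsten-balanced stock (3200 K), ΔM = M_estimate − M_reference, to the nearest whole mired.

-108 mireds

ln t = (226 + 161.1) / 99.47 = 3.8916.
t = e^3.8916 = 48.990.
T = 100·t = 4899 K → 4900 K to the nearest 100 K.
M_estimate = 10⁶/4900 = 204.08; M_reference = 10⁶/3200 = 312.50.
ΔM = 204.08 − 312.50 = -108.42 → -108 mireds.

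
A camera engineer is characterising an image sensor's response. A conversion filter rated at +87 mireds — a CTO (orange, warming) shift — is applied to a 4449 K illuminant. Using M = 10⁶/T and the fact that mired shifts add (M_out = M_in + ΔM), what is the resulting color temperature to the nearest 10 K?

M_in = 10⁶/4449 = 224.77 mireds.
M_out = 224.77 + (+87) = 311.77 mireds.
T_out = 10⁶/311.77 = 3207.5 K → 3210 K.

3210 K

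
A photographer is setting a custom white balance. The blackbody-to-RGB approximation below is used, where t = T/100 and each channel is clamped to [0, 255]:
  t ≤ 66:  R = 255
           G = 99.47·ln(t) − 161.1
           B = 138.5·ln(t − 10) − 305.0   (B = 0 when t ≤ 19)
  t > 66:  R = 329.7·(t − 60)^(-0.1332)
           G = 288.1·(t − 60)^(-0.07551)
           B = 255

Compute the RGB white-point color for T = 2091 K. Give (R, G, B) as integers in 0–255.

(255, 141, 26)

t = 2091/100 = 20.91; the t ≤ 66 branch applies.
R = 255 by definition for t ≤ 66.
G = 99.47·ln 20.91 − 161.1 = 99.47·3.0402 − 161.1 = 141.311.
B = 138.5·ln(20.91 − 10) − 305.0 = 138.5·ln 10.91 − 305.0 = 138.5·2.3897 − 305.0 = 25.971.
Rounded: (255, 141, 26).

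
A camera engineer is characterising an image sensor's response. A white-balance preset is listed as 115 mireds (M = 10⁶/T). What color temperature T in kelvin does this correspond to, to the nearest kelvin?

T = 10⁶ / 115 = 8695.65 K → 8696 K.

8696 K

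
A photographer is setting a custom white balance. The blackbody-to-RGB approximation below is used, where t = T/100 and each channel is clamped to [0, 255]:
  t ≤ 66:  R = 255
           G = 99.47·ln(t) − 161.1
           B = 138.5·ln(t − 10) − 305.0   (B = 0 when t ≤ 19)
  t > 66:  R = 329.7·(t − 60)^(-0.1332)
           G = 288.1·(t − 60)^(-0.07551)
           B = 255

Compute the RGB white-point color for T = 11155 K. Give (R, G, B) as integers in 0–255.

(195, 214, 255)

t = 11155/100 = 111.55; the t > 66 branch applies.
R = 329.7·(111.55 − 60)^(-0.1332) = 329.7·51.55^(-0.1332) = 329.7·0.59147 = 195.007.
G = 288.1·(111.55 − 60)^(-0.07551) = 288.1·51.55^(-0.07551) = 288.1·0.74252 = 213.921.
B = 255 by definition for t > 66.
Rounded: (195, 214, 255).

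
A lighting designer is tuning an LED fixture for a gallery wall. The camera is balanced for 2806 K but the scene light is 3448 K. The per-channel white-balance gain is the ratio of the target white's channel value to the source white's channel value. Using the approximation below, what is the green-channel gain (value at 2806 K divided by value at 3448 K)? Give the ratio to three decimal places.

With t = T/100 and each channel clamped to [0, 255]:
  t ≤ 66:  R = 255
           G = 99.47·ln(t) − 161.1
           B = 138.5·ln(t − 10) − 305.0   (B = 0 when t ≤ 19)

At 3448 K (t = 34.48):
  G = 99.47·ln 34.48 − 161.1 = 99.47·3.5404 − 161.1 = 191.062.
At 2806 K (t = 28.06):
  G = 99.47·ln 28.06 − 161.1 = 99.47·3.3343 − 161.1 = 170.567.
Gain = 170.567 / 191.062 = 0.8927 → 0.893.

0.893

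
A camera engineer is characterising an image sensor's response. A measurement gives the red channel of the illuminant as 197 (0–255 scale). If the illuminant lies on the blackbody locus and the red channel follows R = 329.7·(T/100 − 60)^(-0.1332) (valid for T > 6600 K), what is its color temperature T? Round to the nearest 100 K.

(t − 60)^(-0.1332) = 197/329.7 = 0.59751.
t − 60 = 0.59751^(1/-0.1332) = 0.59751^(-7.508) = 47.761, so t = 107.761.
T = 100·t = 10776 K → 10800 K to the nearest 100 K.

10800 K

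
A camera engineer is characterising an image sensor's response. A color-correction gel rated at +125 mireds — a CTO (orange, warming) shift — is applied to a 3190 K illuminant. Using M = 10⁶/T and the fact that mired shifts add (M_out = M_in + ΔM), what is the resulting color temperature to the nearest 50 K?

M_in = 10⁶/3190 = 313.48 mireds.
M_out = 313.48 + (+125) = 438.48 mireds.
T_out = 10⁶/438.48 = 2280.6 K → 2300 K.

2300 K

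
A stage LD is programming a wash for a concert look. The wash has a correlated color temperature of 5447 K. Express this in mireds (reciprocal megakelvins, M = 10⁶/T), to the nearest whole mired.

M = 10⁶ / 5447 = 183.587 → 184 mireds.

184 mireds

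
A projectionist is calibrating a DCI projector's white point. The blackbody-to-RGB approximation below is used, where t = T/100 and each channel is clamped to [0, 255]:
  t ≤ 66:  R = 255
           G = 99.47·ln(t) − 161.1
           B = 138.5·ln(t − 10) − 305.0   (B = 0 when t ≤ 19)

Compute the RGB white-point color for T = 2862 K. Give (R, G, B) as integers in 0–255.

(255, 173, 100)

t = 2862/100 = 28.62; the t ≤ 66 branch applies.
R = 255 by definition for t ≤ 66.
G = 99.47·ln 28.62 − 161.1 = 99.47·3.3541 − 161.1 = 172.533.
B = 138.5·ln(28.62 − 10) − 305.0 = 138.5·ln 18.62 − 305.0 = 138.5·2.9242 − 305.0 = 100.007.
Rounded: (255, 173, 100).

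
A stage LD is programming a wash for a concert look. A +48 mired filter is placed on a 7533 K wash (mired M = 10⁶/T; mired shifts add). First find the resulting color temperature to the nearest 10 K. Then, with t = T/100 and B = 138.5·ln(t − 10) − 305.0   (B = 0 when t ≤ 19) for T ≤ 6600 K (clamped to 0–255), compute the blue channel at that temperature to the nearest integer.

223

M_in = 10⁶/7533 = 132.75; M_out = 132.75 + (+48) = 180.75.
T_out = 10⁶/180.75 = 5532.5 K → 5530 K; t = 55.3.
B = 138.5·ln(55.3 − 10) − 305.0 = 138.5·ln 45.3 − 305.0 = 138.5·3.8133 − 305.0 = 223.143.
Rounded: 223.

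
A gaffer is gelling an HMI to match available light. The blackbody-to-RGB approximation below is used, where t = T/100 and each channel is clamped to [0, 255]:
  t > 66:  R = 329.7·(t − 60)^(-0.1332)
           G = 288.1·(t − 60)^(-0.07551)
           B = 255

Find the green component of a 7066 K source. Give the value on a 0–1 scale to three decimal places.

0.945

t = 7066/100 = 70.66; the t > 66 branch applies.
G = 288.1·(70.66 − 60)^(-0.07551) = 288.1·10.66^(-0.07551) = 288.1·0.83636 = 240.956.
On a 0–1 scale: 240.956/255 = 0.9449 → 0.945.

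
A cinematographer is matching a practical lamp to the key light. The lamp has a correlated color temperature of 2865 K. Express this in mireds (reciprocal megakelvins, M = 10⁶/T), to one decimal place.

349.0 mireds

M = 10⁶ / 2865 = 349.040 → 349.0 mireds.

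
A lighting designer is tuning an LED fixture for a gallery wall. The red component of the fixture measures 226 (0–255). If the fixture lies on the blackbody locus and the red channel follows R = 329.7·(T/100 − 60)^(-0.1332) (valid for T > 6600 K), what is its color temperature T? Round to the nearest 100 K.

(t − 60)^(-0.1332) = 226/329.7 = 0.68547.
t − 60 = 0.68547^(1/-0.1332) = 0.68547^(-7.508) = 17.034, so t = 77.034.
T = 100·t = 7703 K → 7700 K to the nearest 100 K.

7700 K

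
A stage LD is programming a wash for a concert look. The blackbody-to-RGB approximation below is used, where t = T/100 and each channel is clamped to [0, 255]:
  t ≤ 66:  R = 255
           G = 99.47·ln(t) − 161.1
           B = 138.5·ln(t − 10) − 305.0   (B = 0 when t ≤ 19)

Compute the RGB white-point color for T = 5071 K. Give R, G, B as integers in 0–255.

R=255, G=229, B=208

t = 5071/100 = 50.71; the t ≤ 66 branch applies.
R = 255 by definition for t ≤ 66.
G = 99.47·ln 50.71 − 161.1 = 99.47·3.9261 − 161.1 = 229.431.
B = 138.5·ln(50.71 − 10) − 305.0 = 138.5·ln 40.71 − 305.0 = 138.5·3.7065 − 305.0 = 208.347.
Rounded: (255, 229, 208).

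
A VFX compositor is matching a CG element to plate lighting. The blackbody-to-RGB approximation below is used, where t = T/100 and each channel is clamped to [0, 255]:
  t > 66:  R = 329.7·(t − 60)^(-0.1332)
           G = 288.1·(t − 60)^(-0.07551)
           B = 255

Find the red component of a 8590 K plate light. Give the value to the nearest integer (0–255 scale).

214

t = 8590/100 = 85.9; the t > 66 branch applies.
R = 329.7·(85.9 − 60)^(-0.1332) = 329.7·25.9^(-0.1332) = 329.7·0.64826 = 213.731.
Rounded: 214.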